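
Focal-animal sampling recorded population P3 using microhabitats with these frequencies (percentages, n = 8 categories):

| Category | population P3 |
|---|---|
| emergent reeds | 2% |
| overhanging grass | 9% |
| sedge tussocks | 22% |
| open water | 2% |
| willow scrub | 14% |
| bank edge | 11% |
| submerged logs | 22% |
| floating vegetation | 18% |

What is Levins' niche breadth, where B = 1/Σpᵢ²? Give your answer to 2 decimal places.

5.89

Convert percentages to proportions (divide by 100).
Σpᵢ² = 0.02² + 0.09² + 0.22² + 0.02² + 0.14² + 0.11² + 0.22² + 0.18² = 0.0004 + 0.0081 + 0.0484 + 0.0004 + 0.0196 + 0.0121 + 0.0484 + 0.0324 = 0.1698
B = 1 / 0.1698 = 5.8893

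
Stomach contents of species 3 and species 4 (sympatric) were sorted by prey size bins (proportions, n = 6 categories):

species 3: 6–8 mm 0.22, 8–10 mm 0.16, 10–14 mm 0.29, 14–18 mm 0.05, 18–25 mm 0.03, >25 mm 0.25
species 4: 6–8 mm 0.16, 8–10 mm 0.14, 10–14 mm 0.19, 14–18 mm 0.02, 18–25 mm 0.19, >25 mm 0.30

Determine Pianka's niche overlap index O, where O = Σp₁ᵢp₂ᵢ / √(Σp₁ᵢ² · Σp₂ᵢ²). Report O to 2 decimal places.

Σ p₁ᵢp₂ᵢ = 0.0352 + 0.0224 + 0.0551 + 0.0010 + 0.0057 + 0.0750 = 0.1944
Σp_1ᵢ² = 0.22² + 0.16² + 0.29² + 0.05² + 0.03² + 0.25² = 0.0484 + 0.0256 + 0.0841 + 0.0025 + 0.0009 + 0.0625 = 0.2240
Σp_2ᵢ² = 0.16² + 0.14² + 0.19² + 0.02² + 0.19² + 0.30² = 0.0256 + 0.0196 + 0.0361 + 0.0004 + 0.0361 + 0.0900 = 0.2078
O = 0.1944 / √(0.2240 × 0.2078) = 0.1944 / 0.21575 = 0.9010

0.90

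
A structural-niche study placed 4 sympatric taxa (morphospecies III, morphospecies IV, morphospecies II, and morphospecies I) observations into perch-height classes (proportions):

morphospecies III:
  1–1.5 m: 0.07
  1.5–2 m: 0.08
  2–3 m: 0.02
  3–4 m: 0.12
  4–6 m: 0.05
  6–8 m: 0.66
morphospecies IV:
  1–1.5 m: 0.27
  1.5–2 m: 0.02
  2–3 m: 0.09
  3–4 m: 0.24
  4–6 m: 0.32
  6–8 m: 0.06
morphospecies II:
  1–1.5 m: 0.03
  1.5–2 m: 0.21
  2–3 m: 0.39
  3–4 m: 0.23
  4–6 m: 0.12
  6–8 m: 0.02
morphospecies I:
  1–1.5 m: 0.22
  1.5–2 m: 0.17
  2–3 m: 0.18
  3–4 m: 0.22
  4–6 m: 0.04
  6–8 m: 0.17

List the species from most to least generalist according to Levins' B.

Σp_IIIᵢ² = 0.07² + 0.08² + 0.02² + 0.12² + 0.05² + 0.66² = 0.0049 + 0.0064 + 0.0004 + 0.0144 + 0.0025 + 0.4356 = 0.4642
B_III = 1 / 0.4642 = 2.1542
Σp_IVᵢ² = 0.27² + 0.02² + 0.09² + 0.24² + 0.32² + 0.06² = 0.0729 + 0.0004 + 0.0081 + 0.0576 + 0.1024 + 0.0036 = 0.2450
B_IV = 1 / 0.2450 = 4.0816
Σp_IIᵢ² = 0.03² + 0.21² + 0.39² + 0.23² + 0.12² + 0.02² = 0.0009 + 0.0441 + 0.1521 + 0.0529 + 0.0144 + 0.0004 = 0.2648
B_II = 1 / 0.2648 = 3.7764
Σp_Iᵢ² = 0.22² + 0.17² + 0.18² + 0.22² + 0.04² + 0.17² = 0.0484 + 0.0289 + 0.0324 + 0.0484 + 0.0016 + 0.0289 = 0.1886
B_I = 1 / 0.1886 = 5.3022
Ranking by B (broadest → narrowest): morphospecies I (5.30) > morphospecies IV (4.08) > morphospecies II (3.78) > morphospecies III (2.15)

morphospecies I > morphospecies IV > morphospecies II > morphospecies III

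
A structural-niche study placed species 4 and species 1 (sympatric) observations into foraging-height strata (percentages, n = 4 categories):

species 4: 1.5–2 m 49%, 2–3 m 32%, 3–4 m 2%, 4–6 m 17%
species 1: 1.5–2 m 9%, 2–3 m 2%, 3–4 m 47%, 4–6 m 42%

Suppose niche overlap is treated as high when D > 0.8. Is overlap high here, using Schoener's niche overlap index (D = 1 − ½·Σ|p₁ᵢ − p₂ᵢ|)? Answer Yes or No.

Convert percentages to proportions (divide by 100).
Σ|p₁ᵢ − p₂ᵢ| = 0.40 + 0.30 + 0.45 + 0.25 = 1.40
D = 1 − ½ × 1.40 = 1 − 0.700 = 0.3000
D = 0.3000 < 0.8 → No.

No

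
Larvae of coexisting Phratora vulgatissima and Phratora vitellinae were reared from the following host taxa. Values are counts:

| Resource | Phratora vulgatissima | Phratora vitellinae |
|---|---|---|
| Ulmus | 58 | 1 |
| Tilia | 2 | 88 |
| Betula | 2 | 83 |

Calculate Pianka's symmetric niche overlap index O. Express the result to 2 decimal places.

Proportions for Phratora vulgatissima (n=62): 58/62=0.9355, 2/62=0.0323, 2/62=0.0323
Proportions for Phratora vitellinae (n=172): 1/172=0.0058, 88/172=0.5116, 83/172=0.4826
Σ p₁ᵢp₂ᵢ = 0.005426 + 0.016525 + 0.015588 = 0.037539
Σp_1ᵢ² = 0.9355² + 0.0323² + 0.0323² = 0.875160 + 0.001043 + 0.001043 = 0.877246
Σp_2ᵢ² = 0.0058² + 0.5116² + 0.4826² = 0.000034 + 0.261735 + 0.232903 = 0.494672
O = 0.037539 / √(0.877246 × 0.494672) = 0.037539 / 0.6587481 = 0.0570

0.06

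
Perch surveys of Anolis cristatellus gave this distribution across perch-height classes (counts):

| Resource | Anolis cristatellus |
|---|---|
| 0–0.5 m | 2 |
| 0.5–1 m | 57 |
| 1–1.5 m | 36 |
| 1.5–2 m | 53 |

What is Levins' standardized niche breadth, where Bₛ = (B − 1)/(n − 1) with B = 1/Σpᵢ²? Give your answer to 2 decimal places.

Proportions for Anolis cristatellus (n=148): 2/148=0.0135, 57/148=0.3851, 36/148=0.2432, 53/148=0.3581
Σpᵢ² = 0.0135² + 0.3851² + 0.2432² + 0.3581² = 0.000182 + 0.148302 + 0.059146 + 0.128236 = 0.335866
B = 1 / 0.335866 = 2.9774
Bₛ = (B − 1)/(n − 1) = (2.9774 − 1)/(4 − 1) = 1.9774/3 = 0.6591

0.66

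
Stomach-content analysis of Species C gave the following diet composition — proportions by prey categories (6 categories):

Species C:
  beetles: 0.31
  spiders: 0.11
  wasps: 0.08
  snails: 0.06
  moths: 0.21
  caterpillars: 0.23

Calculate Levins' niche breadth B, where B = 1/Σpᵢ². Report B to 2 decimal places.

Σpᵢ² = 0.31² + 0.11² + 0.08² + 0.06² + 0.21² + 0.23² = 0.0961 + 0.0121 + 0.0064 + 0.0036 + 0.0441 + 0.0529 = 0.2152
B = 1 / 0.2152 = 4.6468

4.65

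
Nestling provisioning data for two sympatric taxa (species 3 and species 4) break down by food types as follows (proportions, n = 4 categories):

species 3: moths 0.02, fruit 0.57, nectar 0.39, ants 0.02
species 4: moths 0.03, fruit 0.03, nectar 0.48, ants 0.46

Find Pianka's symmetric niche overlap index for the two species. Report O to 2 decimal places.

0.46

Σ p₁ᵢp₂ᵢ = 0.0006 + 0.0171 + 0.1872 + 0.0092 = 0.2141
Σp_1ᵢ² = 0.02² + 0.57² + 0.39² + 0.02² = 0.0004 + 0.3249 + 0.1521 + 0.0004 = 0.4778
Σp_2ᵢ² = 0.03² + 0.03² + 0.48² + 0.46² = 0.0009 + 0.0009 + 0.2304 + 0.2116 = 0.4438
O = 0.2141 / √(0.4778 × 0.4438) = 0.2141 / 0.46049 = 0.4649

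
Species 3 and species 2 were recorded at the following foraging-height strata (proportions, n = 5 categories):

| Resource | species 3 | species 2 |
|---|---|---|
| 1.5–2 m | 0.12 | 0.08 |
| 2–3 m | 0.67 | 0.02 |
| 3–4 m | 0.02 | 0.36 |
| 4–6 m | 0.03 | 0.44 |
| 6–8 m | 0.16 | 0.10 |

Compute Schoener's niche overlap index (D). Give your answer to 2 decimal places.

0.25

Σ|p₁ᵢ − p₂ᵢ| = 0.04 + 0.65 + 0.34 + 0.41 + 0.06 = 1.50
D = 1 − ½ × 1.50 = 1 − 0.750 = 0.2500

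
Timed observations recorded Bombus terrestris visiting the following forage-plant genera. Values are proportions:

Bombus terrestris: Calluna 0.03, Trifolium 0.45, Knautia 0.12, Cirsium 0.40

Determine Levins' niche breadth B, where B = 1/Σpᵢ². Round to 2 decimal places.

Σpᵢ² = 0.03² + 0.45² + 0.12² + 0.40² = 0.0009 + 0.2025 + 0.0144 + 0.1600 = 0.3778
B = 1 / 0.3778 = 2.6469

2.65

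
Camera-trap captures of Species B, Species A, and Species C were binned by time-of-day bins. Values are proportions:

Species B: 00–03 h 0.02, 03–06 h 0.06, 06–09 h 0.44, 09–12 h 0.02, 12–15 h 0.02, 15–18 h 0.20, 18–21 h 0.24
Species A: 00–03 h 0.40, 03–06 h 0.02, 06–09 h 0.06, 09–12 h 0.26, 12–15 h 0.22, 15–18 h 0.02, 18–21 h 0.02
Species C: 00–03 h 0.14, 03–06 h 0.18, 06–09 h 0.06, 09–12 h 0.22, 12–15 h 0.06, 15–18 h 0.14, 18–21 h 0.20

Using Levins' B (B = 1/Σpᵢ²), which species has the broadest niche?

Σp_Bᵢ² = 0.02² + 0.06² + 0.44² + 0.02² + 0.02² + 0.20² + 0.24² = 0.0004 + 0.0036 + 0.1936 + 0.0004 + 0.0004 + 0.0400 + 0.0576 = 0.2960
B_B = 1 / 0.2960 = 3.3784
Σp_Aᵢ² = 0.40² + 0.02² + 0.06² + 0.26² + 0.22² + 0.02² + 0.02² = 0.1600 + 0.0004 + 0.0036 + 0.0676 + 0.0484 + 0.0004 + 0.0004 = 0.2808
B_A = 1 / 0.2808 = 3.5613
Σp_Cᵢ² = 0.14² + 0.18² + 0.06² + 0.22² + 0.06² + 0.14² + 0.20² = 0.0196 + 0.0324 + 0.0036 + 0.0484 + 0.0036 + 0.0196 + 0.0400 = 0.1672
B_C = 1 / 0.1672 = 5.9809
Highest B → broadest niche (most generalist): Species C (B = 5.98).

Species C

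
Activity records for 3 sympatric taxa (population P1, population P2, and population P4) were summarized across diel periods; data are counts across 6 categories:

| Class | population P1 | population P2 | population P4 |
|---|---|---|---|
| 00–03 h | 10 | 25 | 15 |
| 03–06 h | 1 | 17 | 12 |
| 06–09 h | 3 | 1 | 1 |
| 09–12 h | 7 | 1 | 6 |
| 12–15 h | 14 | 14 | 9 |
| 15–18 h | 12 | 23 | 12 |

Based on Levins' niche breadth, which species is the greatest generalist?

Proportions for population P1 (n=47): 10/47=0.2128, 1/47=0.0213, 3/47=0.0638, 7/47=0.1489, 14/47=0.2979, 12/47=0.2553
Proportions for population P2 (n=81): 25/81=0.3086, 17/81=0.2099, 1/81=0.0123, 1/81=0.0123, 14/81=0.1728, 23/81=0.2840
Proportions for population P4 (n=55): 15/55=0.2727, 12/55=0.2182, 1/55=0.0182, 6/55=0.1091, 9/55=0.1636, 12/55=0.2182
Σp_P1ᵢ² = 0.2128² + 0.0213² + 0.0638² + 0.1489² + 0.2979² + 0.2553² = 0.045284 + 0.000454 + 0.004070 + 0.022171 + 0.088744 + 0.065178 = 0.225901
B_P1 = 1 / 0.225901 = 4.4267
Σp_P2ᵢ² = 0.3086² + 0.2099² + 0.0123² + 0.0123² + 0.1728² + 0.2840² = 0.095234 + 0.044058 + 0.000151 + 0.000151 + 0.029860 + 0.080656 = 0.250110
B_P2 = 1 / 0.250110 = 3.9982
Σp_P4ᵢ² = 0.2727² + 0.2182² + 0.0182² + 0.1091² + 0.1636² + 0.2182² = 0.074365 + 0.047611 + 0.000331 + 0.011903 + 0.026765 + 0.047611 = 0.208586
B_P4 = 1 / 0.208586 = 4.7942
Highest B → broadest niche (most generalist): population P4 (B = 4.79).

population P4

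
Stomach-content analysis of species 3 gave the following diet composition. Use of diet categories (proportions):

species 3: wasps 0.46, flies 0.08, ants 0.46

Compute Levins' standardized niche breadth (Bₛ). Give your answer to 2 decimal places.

0.66

Σpᵢ² = 0.46² + 0.08² + 0.46² = 0.2116 + 0.0064 + 0.2116 = 0.4296
B = 1 / 0.4296 = 2.3277
Bₛ = (B − 1)/(n − 1) = (2.3277 − 1)/(3 − 1) = 1.3277/2 = 0.6639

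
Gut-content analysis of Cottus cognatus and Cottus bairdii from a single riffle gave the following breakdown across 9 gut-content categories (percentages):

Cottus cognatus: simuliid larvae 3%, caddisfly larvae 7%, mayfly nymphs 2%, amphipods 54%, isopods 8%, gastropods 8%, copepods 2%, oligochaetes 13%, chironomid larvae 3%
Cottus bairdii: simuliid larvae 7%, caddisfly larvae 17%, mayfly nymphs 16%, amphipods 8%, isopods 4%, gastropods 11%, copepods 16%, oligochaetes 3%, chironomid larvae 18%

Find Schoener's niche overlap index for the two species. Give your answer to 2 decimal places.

0.40

Convert percentages to proportions (divide by 100).
Σ|p₁ᵢ − p₂ᵢ| = 0.04 + 0.10 + 0.14 + 0.46 + 0.04 + 0.03 + 0.14 + 0.10 + 0.15 = 1.20
D = 1 − ½ × 1.20 = 1 − 0.600 = 0.4000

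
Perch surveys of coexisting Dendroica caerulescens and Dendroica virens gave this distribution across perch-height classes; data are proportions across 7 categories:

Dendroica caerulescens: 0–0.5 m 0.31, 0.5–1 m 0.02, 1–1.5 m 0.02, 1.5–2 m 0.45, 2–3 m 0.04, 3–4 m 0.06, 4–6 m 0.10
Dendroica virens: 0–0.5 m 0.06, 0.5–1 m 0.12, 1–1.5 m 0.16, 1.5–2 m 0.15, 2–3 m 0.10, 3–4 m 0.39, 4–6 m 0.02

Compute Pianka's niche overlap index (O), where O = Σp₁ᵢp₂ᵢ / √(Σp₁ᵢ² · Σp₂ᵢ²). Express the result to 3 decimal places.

Σ p₁ᵢp₂ᵢ = 0.0186 + 0.0024 + 0.0032 + 0.0675 + 0.0040 + 0.0234 + 0.0020 = 0.1211
Σp_1ᵢ² = 0.31² + 0.02² + 0.02² + 0.45² + 0.04² + 0.06² + 0.10² = 0.0961 + 0.0004 + 0.0004 + 0.2025 + 0.0016 + 0.0036 + 0.0100 = 0.3146
Σp_2ᵢ² = 0.06² + 0.12² + 0.16² + 0.15² + 0.10² + 0.39² + 0.02² = 0.0036 + 0.0144 + 0.0256 + 0.0225 + 0.0100 + 0.1521 + 0.0004 = 0.2286
O = 0.1211 / √(0.3146 × 0.2286) = 0.1211 / 0.268174 = 0.45157

0.452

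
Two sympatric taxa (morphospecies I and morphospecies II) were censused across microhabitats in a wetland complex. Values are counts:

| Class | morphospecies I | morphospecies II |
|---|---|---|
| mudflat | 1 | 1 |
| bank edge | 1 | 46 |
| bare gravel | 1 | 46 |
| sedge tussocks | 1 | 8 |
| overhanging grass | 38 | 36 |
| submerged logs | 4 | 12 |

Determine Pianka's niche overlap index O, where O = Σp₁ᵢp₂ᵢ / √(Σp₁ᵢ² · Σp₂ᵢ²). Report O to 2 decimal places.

0.52

Proportions for morphospecies I (n=46): 1/46=0.0217, 1/46=0.0217, 1/46=0.0217, 1/46=0.0217, 38/46=0.8261, 4/46=0.0870
Proportions for morphospecies II (n=149): 1/149=0.0067, 46/149=0.3087, 46/149=0.3087, 8/149=0.0537, 36/149=0.2416, 12/149=0.0805
Σ p₁ᵢp₂ᵢ = 0.000145 + 0.006699 + 0.006699 + 0.001165 + 0.199586 + 0.007004 = 0.221298
Σp_1ᵢ² = 0.0217² + 0.0217² + 0.0217² + 0.0217² + 0.8261² + 0.0870² = 0.000471 + 0.000471 + 0.000471 + 0.000471 + 0.682441 + 0.007569 = 0.691894
Σp_2ᵢ² = 0.0067² + 0.3087² + 0.3087² + 0.0537² + 0.2416² + 0.0805² = 0.000045 + 0.095296 + 0.095296 + 0.002884 + 0.058371 + 0.006480 = 0.258372
O = 0.221298 / √(0.691894 × 0.258372) = 0.221298 / 0.4228073 = 0.5234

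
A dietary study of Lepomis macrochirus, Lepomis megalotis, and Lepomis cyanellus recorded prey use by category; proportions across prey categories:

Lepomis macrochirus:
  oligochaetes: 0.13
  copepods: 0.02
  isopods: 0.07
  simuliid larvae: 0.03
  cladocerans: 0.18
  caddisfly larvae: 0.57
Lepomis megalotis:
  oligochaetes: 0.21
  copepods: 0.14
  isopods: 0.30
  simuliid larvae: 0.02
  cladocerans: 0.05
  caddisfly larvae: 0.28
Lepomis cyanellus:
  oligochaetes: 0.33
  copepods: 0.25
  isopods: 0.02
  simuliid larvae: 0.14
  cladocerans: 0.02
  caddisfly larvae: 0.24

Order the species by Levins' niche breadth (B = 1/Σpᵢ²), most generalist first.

Lepomis megalotis > Lepomis cyanellus > Lepomis macrochirus

Σp_macrᵢ² = 0.13² + 0.02² + 0.07² + 0.03² + 0.18² + 0.57² = 0.0169 + 0.0004 + 0.0049 + 0.0009 + 0.0324 + 0.3249 = 0.3804
B_macr = 1 / 0.3804 = 2.6288
Σp_megaᵢ² = 0.21² + 0.14² + 0.30² + 0.02² + 0.05² + 0.28² = 0.0441 + 0.0196 + 0.0900 + 0.0004 + 0.0025 + 0.0784 = 0.2350
B_mega = 1 / 0.2350 = 4.2553
Σp_cyanᵢ² = 0.33² + 0.25² + 0.02² + 0.14² + 0.02² + 0.24² = 0.1089 + 0.0625 + 0.0004 + 0.0196 + 0.0004 + 0.0576 = 0.2494
B_cyan = 1 / 0.2494 = 4.0096
Ranking by B (broadest → narrowest): Lepomis megalotis (4.26) > Lepomis cyanellus (4.01) > Lepomis macrochirus (2.63)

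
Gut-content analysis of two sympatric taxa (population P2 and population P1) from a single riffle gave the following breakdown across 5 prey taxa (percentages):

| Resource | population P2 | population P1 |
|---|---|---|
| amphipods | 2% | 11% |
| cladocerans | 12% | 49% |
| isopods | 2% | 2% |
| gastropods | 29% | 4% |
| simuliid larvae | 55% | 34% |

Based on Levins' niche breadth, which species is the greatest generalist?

population P1

Convert percentages to proportions (divide by 100).
Σp_P2ᵢ² = 0.02² + 0.12² + 0.02² + 0.29² + 0.55² = 0.0004 + 0.0144 + 0.0004 + 0.0841 + 0.3025 = 0.4018
B_P2 = 1 / 0.4018 = 2.4888
Σp_P1ᵢ² = 0.11² + 0.49² + 0.02² + 0.04² + 0.34² = 0.0121 + 0.2401 + 0.0004 + 0.0016 + 0.1156 = 0.3698
B_P1 = 1 / 0.3698 = 2.7042
Highest B → broadest niche (most generalist): population P1 (B = 2.70).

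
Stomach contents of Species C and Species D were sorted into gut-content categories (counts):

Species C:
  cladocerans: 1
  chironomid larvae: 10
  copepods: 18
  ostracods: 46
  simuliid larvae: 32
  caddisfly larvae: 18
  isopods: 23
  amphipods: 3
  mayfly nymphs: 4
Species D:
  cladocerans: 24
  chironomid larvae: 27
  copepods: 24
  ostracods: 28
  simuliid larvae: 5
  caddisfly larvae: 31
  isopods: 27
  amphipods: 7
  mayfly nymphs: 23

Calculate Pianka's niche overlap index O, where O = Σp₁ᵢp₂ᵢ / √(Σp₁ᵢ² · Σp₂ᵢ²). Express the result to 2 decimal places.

0.74

Proportions for Species C (n=155): 1/155=0.0065, 10/155=0.0645, 18/155=0.1161, 46/155=0.2968, 32/155=0.2065, 18/155=0.1161, 23/155=0.1484, 3/155=0.0194, 4/155=0.0258
Proportions for Species D (n=196): 24/196=0.1224, 27/196=0.1378, 24/196=0.1224, 28/196=0.1429, 5/196=0.0255, 31/196=0.1582, 27/196=0.1378, 7/196=0.0357, 23/196=0.1173
Σ p₁ᵢp₂ᵢ = 0.000796 + 0.008888 + 0.014211 + 0.042413 + 0.005266 + 0.018367 + 0.020450 + 0.000693 + 0.003026 = 0.114110
Σp_1ᵢ² = 0.0065² + 0.0645² + 0.1161² + 0.2968² + 0.2065² + 0.1161² + 0.1484² + 0.0194² + 0.0258² = 0.000042 + 0.004160 + 0.013479 + 0.088090 + 0.042642 + 0.013479 + 0.022023 + 0.000376 + 0.000666 = 0.184957
Σp_2ᵢ² = 0.1224² + 0.1378² + 0.1224² + 0.1429² + 0.0255² + 0.1582² + 0.1378² + 0.0357² + 0.1173² = 0.014982 + 0.018989 + 0.014982 + 0.020420 + 0.000650 + 0.025027 + 0.018989 + 0.001274 + 0.013759 = 0.129072
O = 0.114110 / √(0.184957 × 0.129072) = 0.114110 / 0.1545082 = 0.7385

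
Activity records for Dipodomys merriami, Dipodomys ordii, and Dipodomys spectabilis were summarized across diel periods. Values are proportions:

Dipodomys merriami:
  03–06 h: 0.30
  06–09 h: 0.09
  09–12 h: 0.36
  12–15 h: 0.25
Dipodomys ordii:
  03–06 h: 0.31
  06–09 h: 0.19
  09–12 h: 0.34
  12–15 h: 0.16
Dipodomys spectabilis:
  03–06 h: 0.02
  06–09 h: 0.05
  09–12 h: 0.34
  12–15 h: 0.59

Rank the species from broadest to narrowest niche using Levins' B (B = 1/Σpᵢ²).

Σp_merrᵢ² = 0.30² + 0.09² + 0.36² + 0.25² = 0.0900 + 0.0081 + 0.1296 + 0.0625 = 0.2902
B_merr = 1 / 0.2902 = 3.4459
Σp_ordiᵢ² = 0.31² + 0.19² + 0.34² + 0.16² = 0.0961 + 0.0361 + 0.1156 + 0.0256 = 0.2734
B_ordi = 1 / 0.2734 = 3.6576
Σp_specᵢ² = 0.02² + 0.05² + 0.34² + 0.59² = 0.0004 + 0.0025 + 0.1156 + 0.3481 = 0.4666
B_spec = 1 / 0.4666 = 2.1432
Ranking by B (broadest → narrowest): Dipodomys ordii (3.66) > Dipodomys merriami (3.45) > Dipodomys spectabilis (2.14)

Dipodomys ordii > Dipodomys merriami > Dipodomys spectabilis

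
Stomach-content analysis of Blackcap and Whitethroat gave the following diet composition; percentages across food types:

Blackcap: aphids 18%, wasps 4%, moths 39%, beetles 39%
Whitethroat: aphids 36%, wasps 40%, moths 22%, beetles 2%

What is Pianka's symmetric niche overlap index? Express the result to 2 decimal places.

Convert percentages to proportions (divide by 100).
Σ p₁ᵢp₂ᵢ = 0.0648 + 0.0160 + 0.0858 + 0.0078 = 0.1744
Σp_1ᵢ² = 0.18² + 0.04² + 0.39² + 0.39² = 0.0324 + 0.0016 + 0.1521 + 0.1521 = 0.3382
Σp_2ᵢ² = 0.36² + 0.40² + 0.22² + 0.02² = 0.1296 + 0.1600 + 0.0484 + 0.0004 = 0.3384
O = 0.1744 / √(0.3382 × 0.3384) = 0.1744 / 0.33830 = 0.5155

0.52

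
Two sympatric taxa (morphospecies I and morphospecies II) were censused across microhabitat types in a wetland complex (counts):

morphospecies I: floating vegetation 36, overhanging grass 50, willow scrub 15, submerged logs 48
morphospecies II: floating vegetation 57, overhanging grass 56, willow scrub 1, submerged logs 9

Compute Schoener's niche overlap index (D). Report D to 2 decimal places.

0.66

Proportions for morphospecies I (n=149): 36/149=0.2416, 50/149=0.3356, 15/149=0.1007, 48/149=0.3221
Proportions for morphospecies II (n=123): 57/123=0.4634, 56/123=0.4553, 1/123=0.0081, 9/123=0.0732
Σ|p₁ᵢ − p₂ᵢ| = 0.2218 + 0.1197 + 0.0926 + 0.2489 = 0.6830
D = 1 − ½ × 0.6830 = 1 − 0.34150 = 0.65850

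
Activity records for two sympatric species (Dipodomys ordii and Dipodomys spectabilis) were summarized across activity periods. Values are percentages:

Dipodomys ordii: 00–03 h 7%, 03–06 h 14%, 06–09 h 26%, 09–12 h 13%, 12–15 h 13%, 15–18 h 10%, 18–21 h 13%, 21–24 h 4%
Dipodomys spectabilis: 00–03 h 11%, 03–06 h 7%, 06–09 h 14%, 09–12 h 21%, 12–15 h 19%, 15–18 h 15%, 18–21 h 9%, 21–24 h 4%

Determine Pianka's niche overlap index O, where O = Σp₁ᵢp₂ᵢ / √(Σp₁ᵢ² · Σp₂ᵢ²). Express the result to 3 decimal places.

0.885

Convert percentages to proportions (divide by 100).
Σ p₁ᵢp₂ᵢ = 0.0077 + 0.0098 + 0.0364 + 0.0273 + 0.0247 + 0.0150 + 0.0117 + 0.0016 = 0.1342
Σp_1ᵢ² = 0.07² + 0.14² + 0.26² + 0.13² + 0.13² + 0.10² + 0.13² + 0.04² = 0.0049 + 0.0196 + 0.0676 + 0.0169 + 0.0169 + 0.0100 + 0.0169 + 0.0016 = 0.1544
Σp_2ᵢ² = 0.11² + 0.07² + 0.14² + 0.21² + 0.19² + 0.15² + 0.09² + 0.04² = 0.0121 + 0.0049 + 0.0196 + 0.0441 + 0.0361 + 0.0225 + 0.0081 + 0.0016 = 0.1490
O = 0.1342 / √(0.1544 × 0.1490) = 0.1342 / 0.151676 = 0.88478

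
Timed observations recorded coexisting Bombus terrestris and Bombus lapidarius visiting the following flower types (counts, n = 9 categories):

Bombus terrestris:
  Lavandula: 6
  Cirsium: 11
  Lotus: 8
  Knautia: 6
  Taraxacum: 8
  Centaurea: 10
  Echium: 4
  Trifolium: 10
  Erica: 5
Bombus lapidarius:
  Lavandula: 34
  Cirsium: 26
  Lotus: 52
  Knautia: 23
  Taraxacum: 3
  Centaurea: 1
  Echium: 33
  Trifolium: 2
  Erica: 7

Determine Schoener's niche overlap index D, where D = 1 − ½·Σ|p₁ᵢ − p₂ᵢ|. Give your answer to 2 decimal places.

Proportions for Bombus terrestris (n=68): 6/68=0.0882, 11/68=0.1618, 8/68=0.1176, 6/68=0.0882, 8/68=0.1176, 10/68=0.1471, 4/68=0.0588, 10/68=0.1471, 5/68=0.0735
Proportions for Bombus lapidarius (n=181): 34/181=0.1878, 26/181=0.1436, 52/181=0.2873, 23/181=0.1271, 3/181=0.0166, 1/181=0.0055, 33/181=0.1823, 2/181=0.0110, 7/181=0.0387
Σ|p₁ᵢ − p₂ᵢ| = 0.0996 + 0.0182 + 0.1697 + 0.0389 + 0.1010 + 0.1416 + 0.1235 + 0.1361 + 0.0348 = 0.8634
D = 1 − ½ × 0.8634 = 1 − 0.43170 = 0.56830

0.57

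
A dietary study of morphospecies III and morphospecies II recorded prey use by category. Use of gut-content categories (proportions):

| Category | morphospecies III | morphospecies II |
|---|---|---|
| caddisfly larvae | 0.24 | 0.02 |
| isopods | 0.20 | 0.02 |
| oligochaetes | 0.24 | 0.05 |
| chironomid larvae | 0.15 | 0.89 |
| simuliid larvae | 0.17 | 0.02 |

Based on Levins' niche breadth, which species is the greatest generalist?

morphospecies III

Σp_IIIᵢ² = 0.24² + 0.20² + 0.24² + 0.15² + 0.17² = 0.0576 + 0.0400 + 0.0576 + 0.0225 + 0.0289 = 0.2066
B_III = 1 / 0.2066 = 4.8403
Σp_IIᵢ² = 0.02² + 0.02² + 0.05² + 0.89² + 0.02² = 0.0004 + 0.0004 + 0.0025 + 0.7921 + 0.0004 = 0.7958
B_II = 1 / 0.7958 = 1.2566
Highest B → broadest niche (most generalist): morphospecies III (B = 4.84).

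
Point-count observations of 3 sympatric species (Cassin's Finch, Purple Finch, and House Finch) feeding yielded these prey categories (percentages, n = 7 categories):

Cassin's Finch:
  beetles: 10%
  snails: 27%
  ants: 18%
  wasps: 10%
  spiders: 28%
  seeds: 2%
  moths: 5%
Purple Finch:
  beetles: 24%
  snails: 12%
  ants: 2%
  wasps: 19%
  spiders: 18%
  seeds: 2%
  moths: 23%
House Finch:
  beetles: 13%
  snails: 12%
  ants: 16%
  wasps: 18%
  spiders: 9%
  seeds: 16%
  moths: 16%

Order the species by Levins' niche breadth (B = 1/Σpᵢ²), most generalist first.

Convert percentages to proportions (divide by 100).
Σp_Cassᵢ² = 0.10² + 0.27² + 0.18² + 0.10² + 0.28² + 0.02² + 0.05² = 0.0100 + 0.0729 + 0.0324 + 0.0100 + 0.0784 + 0.0004 + 0.0025 = 0.2066
B_Cass = 1 / 0.2066 = 4.8403
Σp_Purpᵢ² = 0.24² + 0.12² + 0.02² + 0.19² + 0.18² + 0.02² + 0.23² = 0.0576 + 0.0144 + 0.0004 + 0.0361 + 0.0324 + 0.0004 + 0.0529 = 0.1942
B_Purp = 1 / 0.1942 = 5.1493
Σp_Housᵢ² = 0.13² + 0.12² + 0.16² + 0.18² + 0.09² + 0.16² + 0.16² = 0.0169 + 0.0144 + 0.0256 + 0.0324 + 0.0081 + 0.0256 + 0.0256 = 0.1486
B_Hous = 1 / 0.1486 = 6.7295
Ranking by B (broadest → narrowest): House Finch (6.73) > Purple Finch (5.15) > Cassin's Finch (4.84)

House Finch > Purple Finch > Cassin's Finch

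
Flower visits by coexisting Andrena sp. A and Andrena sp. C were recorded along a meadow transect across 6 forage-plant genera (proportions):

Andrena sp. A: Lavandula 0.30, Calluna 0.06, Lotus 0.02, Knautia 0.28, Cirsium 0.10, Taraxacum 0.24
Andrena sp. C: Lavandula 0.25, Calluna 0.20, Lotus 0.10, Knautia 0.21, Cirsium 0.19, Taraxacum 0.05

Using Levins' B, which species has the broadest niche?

Σp_Aᵢ² = 0.30² + 0.06² + 0.02² + 0.28² + 0.10² + 0.24² = 0.0900 + 0.0036 + 0.0004 + 0.0784 + 0.0100 + 0.0576 = 0.2400
B_A = 1 / 0.2400 = 4.1667
Σp_Cᵢ² = 0.25² + 0.20² + 0.10² + 0.21² + 0.19² + 0.05² = 0.0625 + 0.0400 + 0.0100 + 0.0441 + 0.0361 + 0.0025 = 0.1952
B_C = 1 / 0.1952 = 5.1230
Highest B → broadest niche (most generalist): Andrena sp. C (B = 5.12).

Andrena sp. C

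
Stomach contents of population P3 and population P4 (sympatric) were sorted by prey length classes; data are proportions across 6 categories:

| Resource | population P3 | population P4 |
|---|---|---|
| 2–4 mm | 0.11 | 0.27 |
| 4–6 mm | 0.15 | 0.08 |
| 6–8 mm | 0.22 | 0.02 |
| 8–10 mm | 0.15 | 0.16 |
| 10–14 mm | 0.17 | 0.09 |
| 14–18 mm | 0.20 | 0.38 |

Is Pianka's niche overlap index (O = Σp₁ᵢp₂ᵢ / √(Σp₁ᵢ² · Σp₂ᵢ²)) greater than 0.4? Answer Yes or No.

Yes

Σ p₁ᵢp₂ᵢ = 0.0297 + 0.0120 + 0.0044 + 0.0240 + 0.0153 + 0.0760 = 0.1614
Σp_1ᵢ² = 0.11² + 0.15² + 0.22² + 0.15² + 0.17² + 0.20² = 0.0121 + 0.0225 + 0.0484 + 0.0225 + 0.0289 + 0.0400 = 0.1744
Σp_2ᵢ² = 0.27² + 0.08² + 0.02² + 0.16² + 0.09² + 0.38² = 0.0729 + 0.0064 + 0.0004 + 0.0256 + 0.0081 + 0.1444 = 0.2578
O = 0.1614 / √(0.1744 × 0.2578) = 0.1614 / 0.21204 = 0.7612
O = 0.7612 > 0.4 → Yes.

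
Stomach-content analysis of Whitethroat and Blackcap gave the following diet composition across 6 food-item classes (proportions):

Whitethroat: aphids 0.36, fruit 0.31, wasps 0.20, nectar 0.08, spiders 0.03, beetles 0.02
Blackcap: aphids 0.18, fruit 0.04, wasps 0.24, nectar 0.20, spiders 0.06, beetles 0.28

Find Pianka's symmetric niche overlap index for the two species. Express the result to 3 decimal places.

Σ p₁ᵢp₂ᵢ = 0.0648 + 0.0124 + 0.0480 + 0.0160 + 0.0018 + 0.0056 = 0.1486
Σp_1ᵢ² = 0.36² + 0.31² + 0.20² + 0.08² + 0.03² + 0.02² = 0.1296 + 0.0961 + 0.0400 + 0.0064 + 0.0009 + 0.0004 = 0.2734
Σp_2ᵢ² = 0.18² + 0.04² + 0.24² + 0.20² + 0.06² + 0.28² = 0.0324 + 0.0016 + 0.0576 + 0.0400 + 0.0036 + 0.0784 = 0.2136
O = 0.1486 / √(0.2734 × 0.2136) = 0.1486 / 0.241657 = 0.61492

0.615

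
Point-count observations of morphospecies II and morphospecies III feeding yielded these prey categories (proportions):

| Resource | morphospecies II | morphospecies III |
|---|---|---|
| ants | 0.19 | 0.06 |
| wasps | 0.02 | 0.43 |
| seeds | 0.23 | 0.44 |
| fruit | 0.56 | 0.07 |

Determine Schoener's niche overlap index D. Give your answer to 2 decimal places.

0.38

Σ|p₁ᵢ − p₂ᵢ| = 0.13 + 0.41 + 0.21 + 0.49 = 1.24
D = 1 − ½ × 1.24 = 1 − 0.620 = 0.3800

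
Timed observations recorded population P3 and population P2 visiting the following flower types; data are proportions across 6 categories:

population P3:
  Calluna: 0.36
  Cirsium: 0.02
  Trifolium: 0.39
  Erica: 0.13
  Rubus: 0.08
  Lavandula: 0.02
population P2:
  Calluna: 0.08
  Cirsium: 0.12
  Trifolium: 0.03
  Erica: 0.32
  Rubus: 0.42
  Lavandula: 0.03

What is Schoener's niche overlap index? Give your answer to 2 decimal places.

0.36

Σ|p₁ᵢ − p₂ᵢ| = 0.28 + 0.10 + 0.36 + 0.19 + 0.34 + 0.01 = 1.28
D = 1 − ½ × 1.28 = 1 − 0.640 = 0.3600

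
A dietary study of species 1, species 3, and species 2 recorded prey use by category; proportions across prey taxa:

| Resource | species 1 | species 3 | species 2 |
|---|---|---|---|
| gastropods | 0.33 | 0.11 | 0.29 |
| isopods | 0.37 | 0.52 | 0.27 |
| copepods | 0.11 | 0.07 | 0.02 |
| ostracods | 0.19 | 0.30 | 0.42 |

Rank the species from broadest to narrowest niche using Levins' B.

Σp_1ᵢ² = 0.33² + 0.37² + 0.11² + 0.19² = 0.1089 + 0.1369 + 0.0121 + 0.0361 = 0.2940
B_1 = 1 / 0.2940 = 3.4014
Σp_3ᵢ² = 0.11² + 0.52² + 0.07² + 0.30² = 0.0121 + 0.2704 + 0.0049 + 0.0900 = 0.3774
B_3 = 1 / 0.3774 = 2.6497
Σp_2ᵢ² = 0.29² + 0.27² + 0.02² + 0.42² = 0.0841 + 0.0729 + 0.0004 + 0.1764 = 0.3338
B_2 = 1 / 0.3338 = 2.9958
Ranking by B (broadest → narrowest): species 1 (3.40) > species 2 (3.00) > species 3 (2.65)

species 1 > species 2 > species 3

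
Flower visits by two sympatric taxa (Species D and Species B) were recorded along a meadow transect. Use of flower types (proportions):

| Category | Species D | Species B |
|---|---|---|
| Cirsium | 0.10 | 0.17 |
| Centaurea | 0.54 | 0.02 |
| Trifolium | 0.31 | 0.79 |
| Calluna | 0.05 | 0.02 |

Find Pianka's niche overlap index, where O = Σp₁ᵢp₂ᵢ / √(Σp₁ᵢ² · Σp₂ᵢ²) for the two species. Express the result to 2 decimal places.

Σ p₁ᵢp₂ᵢ = 0.0170 + 0.0108 + 0.2449 + 0.0010 = 0.2737
Σp_1ᵢ² = 0.10² + 0.54² + 0.31² + 0.05² = 0.0100 + 0.2916 + 0.0961 + 0.0025 = 0.4002
Σp_2ᵢ² = 0.17² + 0.02² + 0.79² + 0.02² = 0.0289 + 0.0004 + 0.6241 + 0.0004 = 0.6538
O = 0.2737 / √(0.4002 × 0.6538) = 0.2737 / 0.51152 = 0.5351

0.54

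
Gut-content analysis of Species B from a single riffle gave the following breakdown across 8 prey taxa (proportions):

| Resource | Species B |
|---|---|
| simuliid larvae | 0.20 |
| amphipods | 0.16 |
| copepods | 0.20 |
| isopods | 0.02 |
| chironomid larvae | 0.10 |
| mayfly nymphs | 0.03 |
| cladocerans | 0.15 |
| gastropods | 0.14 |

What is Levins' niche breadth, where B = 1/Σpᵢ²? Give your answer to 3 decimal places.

Σpᵢ² = 0.20² + 0.16² + 0.20² + 0.02² + 0.10² + 0.03² + 0.15² + 0.14² = 0.0400 + 0.0256 + 0.0400 + 0.0004 + 0.0100 + 0.0009 + 0.0225 + 0.0196 = 0.1590
B = 1 / 0.1590 = 6.28931

6.289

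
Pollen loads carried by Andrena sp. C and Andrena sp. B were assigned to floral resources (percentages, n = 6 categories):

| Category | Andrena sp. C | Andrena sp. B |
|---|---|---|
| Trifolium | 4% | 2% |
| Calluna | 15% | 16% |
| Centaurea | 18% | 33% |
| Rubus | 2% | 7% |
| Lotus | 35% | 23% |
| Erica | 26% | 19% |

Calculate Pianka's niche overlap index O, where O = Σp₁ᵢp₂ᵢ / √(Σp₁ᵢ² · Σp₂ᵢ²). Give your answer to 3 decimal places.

0.907

Convert percentages to proportions (divide by 100).
Σ p₁ᵢp₂ᵢ = 0.0008 + 0.0240 + 0.0594 + 0.0014 + 0.0805 + 0.0494 = 0.2155
Σp_1ᵢ² = 0.04² + 0.15² + 0.18² + 0.02² + 0.35² + 0.26² = 0.0016 + 0.0225 + 0.0324 + 0.0004 + 0.1225 + 0.0676 = 0.2470
Σp_2ᵢ² = 0.02² + 0.16² + 0.33² + 0.07² + 0.23² + 0.19² = 0.0004 + 0.0256 + 0.1089 + 0.0049 + 0.0529 + 0.0361 = 0.2288
O = 0.2155 / √(0.2470 × 0.2288) = 0.2155 / 0.237726 = 0.90651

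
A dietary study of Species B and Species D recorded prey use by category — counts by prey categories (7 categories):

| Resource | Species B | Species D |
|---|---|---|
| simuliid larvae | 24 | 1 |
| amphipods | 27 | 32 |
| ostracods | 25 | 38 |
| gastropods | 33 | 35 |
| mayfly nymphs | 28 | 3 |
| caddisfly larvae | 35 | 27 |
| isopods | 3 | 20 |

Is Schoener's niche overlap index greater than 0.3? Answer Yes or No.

Proportions for Species B (n=175): 24/175=0.1371, 27/175=0.1543, 25/175=0.1429, 33/175=0.1886, 28/175=0.1600, 35/175=0.2000, 3/175=0.0171
Proportions for Species D (n=156): 1/156=0.0064, 32/156=0.2051, 38/156=0.2436, 35/156=0.2244, 3/156=0.0192, 27/156=0.1731, 20/156=0.1282
Σ|p₁ᵢ − p₂ᵢ| = 0.1307 + 0.0508 + 0.1007 + 0.0358 + 0.1408 + 0.0269 + 0.1111 = 0.5968
D = 1 − ½ × 0.5968 = 1 − 0.29840 = 0.70160
D = 0.70160 > 0.3 → Yes.

Yes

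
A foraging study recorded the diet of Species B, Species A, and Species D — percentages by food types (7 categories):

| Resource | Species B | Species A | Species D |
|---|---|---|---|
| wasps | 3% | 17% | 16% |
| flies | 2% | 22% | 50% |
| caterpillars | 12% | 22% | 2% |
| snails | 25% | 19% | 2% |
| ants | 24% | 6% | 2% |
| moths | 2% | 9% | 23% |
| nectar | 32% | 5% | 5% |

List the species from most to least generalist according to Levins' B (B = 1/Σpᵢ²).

Convert percentages to proportions (divide by 100).
Σp_Bᵢ² = 0.03² + 0.02² + 0.12² + 0.25² + 0.24² + 0.02² + 0.32² = 0.0009 + 0.0004 + 0.0144 + 0.0625 + 0.0576 + 0.0004 + 0.1024 = 0.2386
B_B = 1 / 0.2386 = 4.1911
Σp_Aᵢ² = 0.17² + 0.22² + 0.22² + 0.19² + 0.06² + 0.09² + 0.05² = 0.0289 + 0.0484 + 0.0484 + 0.0361 + 0.0036 + 0.0081 + 0.0025 = 0.1760
B_A = 1 / 0.1760 = 5.6818
Σp_Dᵢ² = 0.16² + 0.50² + 0.02² + 0.02² + 0.02² + 0.23² + 0.05² = 0.0256 + 0.2500 + 0.0004 + 0.0004 + 0.0004 + 0.0529 + 0.0025 = 0.3322
B_D = 1 / 0.3322 = 3.0102
Ranking by B (broadest → narrowest): Species A (5.68) > Species B (4.19) > Species D (3.01)

Species A > Species B > Species D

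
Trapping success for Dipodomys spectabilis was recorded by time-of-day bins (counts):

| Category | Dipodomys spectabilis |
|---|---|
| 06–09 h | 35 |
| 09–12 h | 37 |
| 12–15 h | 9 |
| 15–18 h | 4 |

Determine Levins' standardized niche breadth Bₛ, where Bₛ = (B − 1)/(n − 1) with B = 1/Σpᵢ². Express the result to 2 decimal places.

0.56

Proportions for Dipodomys spectabilis (n=85): 35/85=0.4118, 37/85=0.4353, 9/85=0.1059, 4/85=0.0471
Σpᵢ² = 0.4118² + 0.4353² + 0.1059² + 0.0471² = 0.169579 + 0.189486 + 0.011215 + 0.002218 = 0.372498
B = 1 / 0.372498 = 2.6846
Bₛ = (B − 1)/(n − 1) = (2.6846 − 1)/(4 − 1) = 1.6846/3 = 0.5615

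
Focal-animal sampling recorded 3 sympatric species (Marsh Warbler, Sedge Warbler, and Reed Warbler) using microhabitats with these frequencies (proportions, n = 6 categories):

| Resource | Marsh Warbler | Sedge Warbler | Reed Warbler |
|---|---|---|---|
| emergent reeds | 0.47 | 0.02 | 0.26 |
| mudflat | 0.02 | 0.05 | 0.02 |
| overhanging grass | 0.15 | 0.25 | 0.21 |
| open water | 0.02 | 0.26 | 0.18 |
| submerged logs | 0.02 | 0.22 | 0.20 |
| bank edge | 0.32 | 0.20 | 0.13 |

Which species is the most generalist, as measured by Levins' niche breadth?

Σp_Marsᵢ² = 0.47² + 0.02² + 0.15² + 0.02² + 0.02² + 0.32² = 0.2209 + 0.0004 + 0.0225 + 0.0004 + 0.0004 + 0.1024 = 0.3470
B_Mars = 1 / 0.3470 = 2.8818
Σp_Sedgᵢ² = 0.02² + 0.05² + 0.25² + 0.26² + 0.22² + 0.20² = 0.0004 + 0.0025 + 0.0625 + 0.0676 + 0.0484 + 0.0400 = 0.2214
B_Sedg = 1 / 0.2214 = 4.5167
Σp_Reedᵢ² = 0.26² + 0.02² + 0.21² + 0.18² + 0.20² + 0.13² = 0.0676 + 0.0004 + 0.0441 + 0.0324 + 0.0400 + 0.0169 = 0.2014
B_Reed = 1 / 0.2014 = 4.9652
Highest B → broadest niche (most generalist): Reed Warbler (B = 4.97).

Reed Warbler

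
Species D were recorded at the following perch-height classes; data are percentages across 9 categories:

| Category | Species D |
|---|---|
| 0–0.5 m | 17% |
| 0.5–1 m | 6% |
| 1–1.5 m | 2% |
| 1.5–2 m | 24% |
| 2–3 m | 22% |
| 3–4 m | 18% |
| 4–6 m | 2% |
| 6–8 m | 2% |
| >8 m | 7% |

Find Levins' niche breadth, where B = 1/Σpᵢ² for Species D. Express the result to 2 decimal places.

Convert percentages to proportions (divide by 100).
Σpᵢ² = 0.17² + 0.06² + 0.02² + 0.24² + 0.22² + 0.18² + 0.02² + 0.02² + 0.07² = 0.0289 + 0.0036 + 0.0004 + 0.0576 + 0.0484 + 0.0324 + 0.0004 + 0.0004 + 0.0049 = 0.1770
B = 1 / 0.1770 = 5.6497

5.65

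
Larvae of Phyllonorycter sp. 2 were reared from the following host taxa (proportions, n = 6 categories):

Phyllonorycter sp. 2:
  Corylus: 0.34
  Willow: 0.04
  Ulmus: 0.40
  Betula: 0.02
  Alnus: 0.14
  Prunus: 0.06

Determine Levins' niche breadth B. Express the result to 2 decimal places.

3.32

Σpᵢ² = 0.34² + 0.04² + 0.40² + 0.02² + 0.14² + 0.06² = 0.1156 + 0.0016 + 0.1600 + 0.0004 + 0.0196 + 0.0036 = 0.3008
B = 1 / 0.3008 = 3.3245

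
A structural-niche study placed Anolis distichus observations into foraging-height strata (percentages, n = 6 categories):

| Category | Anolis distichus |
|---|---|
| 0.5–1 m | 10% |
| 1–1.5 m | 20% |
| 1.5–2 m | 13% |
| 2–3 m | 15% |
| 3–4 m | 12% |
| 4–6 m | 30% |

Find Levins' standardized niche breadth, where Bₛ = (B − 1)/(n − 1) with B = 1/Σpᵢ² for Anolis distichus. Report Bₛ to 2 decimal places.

0.83

Convert percentages to proportions (divide by 100).
Σpᵢ² = 0.10² + 0.20² + 0.13² + 0.15² + 0.12² + 0.30² = 0.0100 + 0.0400 + 0.0169 + 0.0225 + 0.0144 + 0.0900 = 0.1938
B = 1 / 0.1938 = 5.1600
Bₛ = (B − 1)/(n − 1) = (5.1600 − 1)/(6 − 1) = 4.1600/5 = 0.8320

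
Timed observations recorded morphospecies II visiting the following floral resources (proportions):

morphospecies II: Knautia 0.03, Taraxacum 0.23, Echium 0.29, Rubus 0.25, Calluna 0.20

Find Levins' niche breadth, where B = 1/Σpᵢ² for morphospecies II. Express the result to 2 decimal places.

4.16

Σpᵢ² = 0.03² + 0.23² + 0.29² + 0.25² + 0.20² = 0.0009 + 0.0529 + 0.0841 + 0.0625 + 0.0400 = 0.2404
B = 1 / 0.2404 = 4.1597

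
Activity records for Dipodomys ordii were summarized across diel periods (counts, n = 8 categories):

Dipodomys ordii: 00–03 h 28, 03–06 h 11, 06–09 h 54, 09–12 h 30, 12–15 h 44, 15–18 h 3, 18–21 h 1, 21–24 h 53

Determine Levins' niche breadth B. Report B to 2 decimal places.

Proportions for Dipodomys ordii (n=224): 28/224=0.1250, 11/224=0.0491, 54/224=0.2411, 30/224=0.1339, 44/224=0.1964, 3/224=0.0134, 1/224=0.0045, 53/224=0.2366
Σpᵢ² = 0.1250² + 0.0491² + 0.2411² + 0.1339² + 0.1964² + 0.0134² + 0.0045² + 0.2366² = 0.015625 + 0.002411 + 0.058129 + 0.017929 + 0.038573 + 0.000180 + 0.000020 + 0.055980 = 0.188847
B = 1 / 0.188847 = 5.2953

5.30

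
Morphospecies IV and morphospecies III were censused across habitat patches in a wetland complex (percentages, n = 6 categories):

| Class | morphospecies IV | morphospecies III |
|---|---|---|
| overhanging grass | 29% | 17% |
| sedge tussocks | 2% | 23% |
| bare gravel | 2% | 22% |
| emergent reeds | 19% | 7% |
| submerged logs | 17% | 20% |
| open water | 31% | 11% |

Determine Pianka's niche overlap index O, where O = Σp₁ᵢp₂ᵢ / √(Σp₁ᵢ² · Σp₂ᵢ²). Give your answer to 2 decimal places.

Convert percentages to proportions (divide by 100).
Σ p₁ᵢp₂ᵢ = 0.0493 + 0.0046 + 0.0044 + 0.0133 + 0.0340 + 0.0341 = 0.1397
Σp_1ᵢ² = 0.29² + 0.02² + 0.02² + 0.19² + 0.17² + 0.31² = 0.0841 + 0.0004 + 0.0004 + 0.0361 + 0.0289 + 0.0961 = 0.2460
Σp_2ᵢ² = 0.17² + 0.23² + 0.22² + 0.07² + 0.20² + 0.11² = 0.0289 + 0.0529 + 0.0484 + 0.0049 + 0.0400 + 0.0121 = 0.1872
O = 0.1397 / √(0.2460 × 0.1872) = 0.1397 / 0.21460 = 0.6510

0.65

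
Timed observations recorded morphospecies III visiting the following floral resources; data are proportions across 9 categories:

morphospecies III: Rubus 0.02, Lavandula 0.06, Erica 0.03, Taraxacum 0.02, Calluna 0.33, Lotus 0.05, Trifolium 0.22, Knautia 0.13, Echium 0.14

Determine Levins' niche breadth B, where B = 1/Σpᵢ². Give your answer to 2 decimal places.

4.96

Σpᵢ² = 0.02² + 0.06² + 0.03² + 0.02² + 0.33² + 0.05² + 0.22² + 0.13² + 0.14² = 0.0004 + 0.0036 + 0.0009 + 0.0004 + 0.1089 + 0.0025 + 0.0484 + 0.0169 + 0.0196 = 0.2016
B = 1 / 0.2016 = 4.9603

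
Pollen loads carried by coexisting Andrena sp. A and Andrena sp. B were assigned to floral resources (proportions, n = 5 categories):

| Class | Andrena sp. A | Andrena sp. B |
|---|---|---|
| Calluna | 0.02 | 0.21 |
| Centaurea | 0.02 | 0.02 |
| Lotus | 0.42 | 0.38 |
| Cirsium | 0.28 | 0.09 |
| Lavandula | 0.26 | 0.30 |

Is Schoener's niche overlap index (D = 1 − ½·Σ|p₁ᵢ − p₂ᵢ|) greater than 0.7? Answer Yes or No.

Σ|p₁ᵢ − p₂ᵢ| = 0.19 + 0.00 + 0.04 + 0.19 + 0.04 = 0.46
D = 1 − ½ × 0.46 = 1 − 0.230 = 0.7700
D = 0.7700 > 0.7 → Yes.

Yes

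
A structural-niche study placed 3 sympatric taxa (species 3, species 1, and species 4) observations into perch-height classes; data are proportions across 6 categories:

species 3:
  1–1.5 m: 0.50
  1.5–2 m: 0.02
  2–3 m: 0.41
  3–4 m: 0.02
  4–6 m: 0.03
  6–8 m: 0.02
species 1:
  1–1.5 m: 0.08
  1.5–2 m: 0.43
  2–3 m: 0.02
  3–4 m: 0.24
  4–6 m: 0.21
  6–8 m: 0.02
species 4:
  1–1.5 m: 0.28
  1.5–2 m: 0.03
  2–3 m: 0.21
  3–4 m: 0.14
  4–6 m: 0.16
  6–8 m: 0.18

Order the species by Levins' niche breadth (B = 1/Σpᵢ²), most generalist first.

species 4 > species 1 > species 3

Σp_3ᵢ² = 0.50² + 0.02² + 0.41² + 0.02² + 0.03² + 0.02² = 0.2500 + 0.0004 + 0.1681 + 0.0004 + 0.0009 + 0.0004 = 0.4202
B_3 = 1 / 0.4202 = 2.3798
Σp_1ᵢ² = 0.08² + 0.43² + 0.02² + 0.24² + 0.21² + 0.02² = 0.0064 + 0.1849 + 0.0004 + 0.0576 + 0.0441 + 0.0004 = 0.2938
B_1 = 1 / 0.2938 = 3.4037
Σp_4ᵢ² = 0.28² + 0.03² + 0.21² + 0.14² + 0.16² + 0.18² = 0.0784 + 0.0009 + 0.0441 + 0.0196 + 0.0256 + 0.0324 = 0.2010
B_4 = 1 / 0.2010 = 4.9751
Ranking by B (broadest → narrowest): species 4 (4.98) > species 1 (3.40) > species 3 (2.38)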